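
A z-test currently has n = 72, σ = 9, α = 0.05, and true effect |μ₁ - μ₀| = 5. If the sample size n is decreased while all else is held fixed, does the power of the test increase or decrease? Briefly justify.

Power decreases: a smaller n inflates the standard error σ/√n, pulling the sampling distribution under H₁ back toward the critical value.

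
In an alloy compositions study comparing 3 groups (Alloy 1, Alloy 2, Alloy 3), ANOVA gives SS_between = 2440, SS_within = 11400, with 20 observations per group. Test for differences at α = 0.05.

df_between = 2, df_within = 57. F = MS_between/MS_within = 1220.0/200.0 = 6.1. F_crit ≈ 3.159. Reject H₀. At least one mean differs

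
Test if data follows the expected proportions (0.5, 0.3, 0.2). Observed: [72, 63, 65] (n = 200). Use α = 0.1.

Expected: [100.0, 60.0, 40.0]. χ² = 23.615. df = 2, critical = 4.605. Reject H₀.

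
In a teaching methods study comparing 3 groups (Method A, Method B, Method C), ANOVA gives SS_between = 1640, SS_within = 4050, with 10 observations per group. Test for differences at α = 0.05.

df_between = 2, df_within = 27. F = MS_between/MS_within = 820.0/150.0 = 5.467. F_crit ≈ 3.354. Reject H₀. At least one mean differs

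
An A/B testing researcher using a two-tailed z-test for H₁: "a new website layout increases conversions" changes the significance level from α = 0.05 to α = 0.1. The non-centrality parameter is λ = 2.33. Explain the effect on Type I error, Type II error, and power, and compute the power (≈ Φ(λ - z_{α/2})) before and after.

Increasing α from 0.05 to 0.1:
• Type I error rate increases (α is the Type I rate by definition).
• Critical value moves from z_{α/2} = 1.96 to 1.645, so power = Φ(λ - z_{α/2}) goes from Φ(2.33 - 1.96) = 0.644 to Φ(2.33 - 1.645) = 0.753.
• Type II error rate β = 1 - power therefore decreases (0.356 → 0.247).
Appropriate when false negatives are costly — here, discarding a layout that would have improved conversions — lost revenue.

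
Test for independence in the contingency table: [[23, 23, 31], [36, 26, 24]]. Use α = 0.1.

χ² = 3.453. df = 2, critical = 4.605. Fail to reject H₀. No evidence of dependence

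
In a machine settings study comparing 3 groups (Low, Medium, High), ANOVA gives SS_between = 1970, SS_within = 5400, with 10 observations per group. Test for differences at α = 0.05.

df_between = 2, df_within = 27. F = MS_between/MS_within = 985.0/200.0 = 4.925. F_crit ≈ 3.354. Reject H₀. At least one mean differs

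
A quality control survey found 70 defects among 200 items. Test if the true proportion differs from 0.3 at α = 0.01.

p̂ = 0.35, p₀ = 0.3. z = (p̂ - p₀)/√(p₀(1-p₀)/n) = 1.543. Critical: ±2.576. Fail to reject H₀.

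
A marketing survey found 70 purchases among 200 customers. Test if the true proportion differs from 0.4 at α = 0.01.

p̂ = 0.35, p₀ = 0.4. z = (p̂ - p₀)/√(p₀(1-p₀)/n) = -1.443. Critical: ±2.576. Fail to reject H₀.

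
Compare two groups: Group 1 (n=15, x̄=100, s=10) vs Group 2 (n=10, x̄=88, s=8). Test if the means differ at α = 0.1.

Pooled sp = 9.27. t = 3.171, df = 23. Critical t = ±1.714. Reject H₀.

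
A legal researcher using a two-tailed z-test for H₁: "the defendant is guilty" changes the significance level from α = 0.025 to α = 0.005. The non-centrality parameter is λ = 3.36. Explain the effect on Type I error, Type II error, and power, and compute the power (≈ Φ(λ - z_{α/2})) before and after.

Decreasing α from 0.025 to 0.005:
• Type I error rate decreases (α is the Type I rate by definition).
• Critical value moves from z_{α/2} = 2.241 to 2.807, so power = Φ(λ - z_{α/2}) goes from Φ(3.36 - 2.241) = 0.868 to Φ(3.36 - 2.807) = 0.71.
• Type II error rate β = 1 - power therefore increases (0.132 → 0.29).
Appropriate when false positives are costly — here, convicting an innocent person.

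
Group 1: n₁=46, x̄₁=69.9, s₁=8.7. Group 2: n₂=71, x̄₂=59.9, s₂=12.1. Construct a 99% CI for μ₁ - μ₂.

Difference = 10.0. SE = √(8.7²/46 + 12.1²/71) = 1.925. CI = (5.04, 14.96)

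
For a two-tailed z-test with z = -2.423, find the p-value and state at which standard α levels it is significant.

p = 2·P(Z > |-2.423|) = 2·(1 - Φ(2.423)) ≈ 0.0154. Significant at α = 0.1; Significant at α = 0.05.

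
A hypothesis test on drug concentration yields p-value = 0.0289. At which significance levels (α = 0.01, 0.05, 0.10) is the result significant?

p = 0.0289. Significant at: α = 0.05, 0.1.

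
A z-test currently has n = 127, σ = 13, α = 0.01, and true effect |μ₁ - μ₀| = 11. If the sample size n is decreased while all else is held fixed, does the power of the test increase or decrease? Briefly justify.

Power decreases: a smaller n inflates the standard error σ/√n, pulling the sampling distribution under H₁ back toward the critical value.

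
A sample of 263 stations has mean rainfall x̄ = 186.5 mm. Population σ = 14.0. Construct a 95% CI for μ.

CI = x̄ ± z*(σ/√n) = 186.5 ± 1.96(14.0/√263) = 186.5 ± 1.69 = (184.81, 188.19)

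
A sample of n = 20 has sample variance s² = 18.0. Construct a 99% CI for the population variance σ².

df = 19. χ²_{0.005} = 38.582, χ²_{0.995} = 6.844. CI for σ² = ((n-1)s²/χ²_{α/2}, (n-1)s²/χ²_{1-α/2}) = (19·18.0/38.582, 19·18.0/6.844) = (8.86, 49.97)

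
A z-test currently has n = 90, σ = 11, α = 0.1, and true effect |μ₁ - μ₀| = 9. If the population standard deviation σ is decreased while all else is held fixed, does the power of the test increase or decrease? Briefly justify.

Power increases: a smaller σ shrinks the standard error σ/√n, moving the sampling distribution under H₁ further from the critical value.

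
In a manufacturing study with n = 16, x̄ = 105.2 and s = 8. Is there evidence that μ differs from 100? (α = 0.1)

t = (x̄ - μ₀)/(s/√n) = (105.2 - 100)/(8/√16) = 2.6. df = 15, critical t = ±1.753. Reject H₀.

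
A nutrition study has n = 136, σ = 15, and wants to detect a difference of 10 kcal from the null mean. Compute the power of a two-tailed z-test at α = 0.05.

SE = σ/√n = 15/√136 = 1.286. Non-centrality λ = d/SE = 10/1.286 = 7.775. Power ≈ Φ(λ - z_{α/2}) = Φ(7.775 - 1.96) = Φ(5.815) = 1.0.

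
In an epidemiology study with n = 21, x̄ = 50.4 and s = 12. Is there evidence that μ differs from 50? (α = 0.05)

t = (x̄ - μ₀)/(s/√n) = (50.4 - 50)/(12/√21) = 0.153. df = 20, critical t = ±2.086. Fail to reject H₀.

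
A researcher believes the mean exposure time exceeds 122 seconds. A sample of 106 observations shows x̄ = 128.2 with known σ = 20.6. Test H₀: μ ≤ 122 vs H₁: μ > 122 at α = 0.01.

z = 3.099. Critical value: 2.33. Reject H₀.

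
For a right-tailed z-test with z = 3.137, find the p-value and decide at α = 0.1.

p = P(Z > 3.137) = 1 - Φ(3.137) ≈ 0.0009. Since p < 0.1, reject H₀ (significant) at α = 0.1.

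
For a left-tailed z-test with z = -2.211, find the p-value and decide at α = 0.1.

p = P(Z < -2.211) = Φ(-2.211) ≈ 0.0135. Since p < 0.1, reject H₀ (significant) at α = 0.1.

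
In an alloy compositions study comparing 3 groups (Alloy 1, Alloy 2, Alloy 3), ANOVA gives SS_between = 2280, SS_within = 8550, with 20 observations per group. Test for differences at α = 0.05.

df_between = 2, df_within = 57. F = MS_between/MS_within = 1140.0/150.0 = 7.6. F_crit ≈ 3.159. Reject H₀. At least one mean differs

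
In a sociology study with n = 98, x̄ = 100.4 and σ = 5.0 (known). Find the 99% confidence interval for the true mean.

CI = x̄ ± z*(σ/√n) = 100.4 ± 2.576(5.0/√98) = 100.4 ± 1.3 = (99.1, 101.7)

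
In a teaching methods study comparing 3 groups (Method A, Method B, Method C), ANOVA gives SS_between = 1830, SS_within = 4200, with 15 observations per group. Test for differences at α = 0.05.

df_between = 2, df_within = 42. F = MS_between/MS_within = 915.0/100.0 = 9.15. F_crit ≈ 3.22. Reject H₀. At least one mean differs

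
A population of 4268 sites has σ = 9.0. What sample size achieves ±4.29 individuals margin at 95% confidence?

Without FPC: n₀ = (1.96×9.0/4.29)² = 16.908. With FPC: n = n₀N/(n₀+N-1) = 16.8 → n = 17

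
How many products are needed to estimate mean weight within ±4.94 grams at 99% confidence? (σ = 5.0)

n = (z*σ/E)² = (2.576×5.0/4.94)² = 6.8 → n = 7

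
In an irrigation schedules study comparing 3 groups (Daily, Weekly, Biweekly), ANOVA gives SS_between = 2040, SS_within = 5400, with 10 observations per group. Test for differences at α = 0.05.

df_between = 2, df_within = 27. F = MS_between/MS_within = 1020.0/200.0 = 5.1. F_crit ≈ 3.354. Reject H₀. At least one mean differs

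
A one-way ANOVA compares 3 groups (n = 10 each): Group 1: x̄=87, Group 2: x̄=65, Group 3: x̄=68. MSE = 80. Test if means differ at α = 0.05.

Grand mean = 73.33. SS_between = 2846.67, MS_between = 1423.33. F = 17.792, F_crit ≈ 3.354. Reject H₀.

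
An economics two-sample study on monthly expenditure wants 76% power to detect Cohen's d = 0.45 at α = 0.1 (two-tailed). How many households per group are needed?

z_{α/2} = 1.645, z_β = Φ⁻¹(0.76) = 0.706. For small effect (d = 0.45): n per group = 2(z_{α/2} + z_β)²/d² = 2(1.645 + 0.706)²/0.45² = 54.6 → 55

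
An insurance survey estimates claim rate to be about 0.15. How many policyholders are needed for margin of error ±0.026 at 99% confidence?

n = z²p(1-p)/E² = 2.576²×0.15×0.85/0.026² = 1251.6 → n = 1252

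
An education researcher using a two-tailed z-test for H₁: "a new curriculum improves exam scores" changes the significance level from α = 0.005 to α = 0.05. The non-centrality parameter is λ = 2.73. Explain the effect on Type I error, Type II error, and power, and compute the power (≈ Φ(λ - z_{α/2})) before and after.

Increasing α from 0.005 to 0.05:
• Type I error rate increases (α is the Type I rate by definition).
• Critical value moves from z_{α/2} = 2.807 to 1.96, so power = Φ(λ - z_{α/2}) goes from Φ(2.73 - 2.807) = 0.469 to Φ(2.73 - 1.96) = 0.779.
• Type II error rate β = 1 - power therefore decreases (0.531 → 0.221).
Appropriate when false negatives are costly — here, keeping the old curriculum when the new one would have helped students.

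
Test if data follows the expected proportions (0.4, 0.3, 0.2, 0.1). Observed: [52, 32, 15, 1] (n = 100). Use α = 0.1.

Expected: [40.0, 30.0, 20.0, 10.0]. χ² = 13.083. df = 3, critical = 6.251. Reject H₀.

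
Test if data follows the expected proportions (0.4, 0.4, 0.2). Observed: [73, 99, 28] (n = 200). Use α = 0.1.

Expected: [80.0, 80.0, 40.0]. χ² = 8.725. df = 2, critical = 4.605. Reject H₀.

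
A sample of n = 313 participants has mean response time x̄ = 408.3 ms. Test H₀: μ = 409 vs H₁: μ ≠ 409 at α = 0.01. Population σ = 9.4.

z = (x̄ - μ₀)/(σ/√n) = (408.3 - 409)/(9.4/√313) = -1.317. Critical value: ±2.576. Since |-1.317| ≤ 2.576, Fail to reject H₀.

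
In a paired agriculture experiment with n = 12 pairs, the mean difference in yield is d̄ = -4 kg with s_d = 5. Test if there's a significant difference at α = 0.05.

t = d̄/(s_d/√n) = -4/(5/√12) = -2.771. df = 11, critical t = ±2.201. Reject H₀.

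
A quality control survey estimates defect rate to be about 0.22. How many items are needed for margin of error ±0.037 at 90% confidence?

n = z²p(1-p)/E² = 1.645²×0.22×0.78/0.037² = 339.2 → n = 340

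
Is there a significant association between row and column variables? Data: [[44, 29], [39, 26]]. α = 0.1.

χ² = 0.001. df = 1, critical = 2.706. Fail to reject H₀. No evidence of dependence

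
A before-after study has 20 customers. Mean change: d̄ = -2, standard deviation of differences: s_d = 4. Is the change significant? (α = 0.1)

t = d̄/(s_d/√n) = -2/(4/√20) = -2.236. df = 19, critical t = ±1.729. Reject H₀.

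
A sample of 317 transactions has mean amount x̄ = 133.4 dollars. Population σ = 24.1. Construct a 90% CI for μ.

CI = x̄ ± z*(σ/√n) = 133.4 ± 1.645(24.1/√317) = 133.4 ± 2.23 = (131.17, 135.63)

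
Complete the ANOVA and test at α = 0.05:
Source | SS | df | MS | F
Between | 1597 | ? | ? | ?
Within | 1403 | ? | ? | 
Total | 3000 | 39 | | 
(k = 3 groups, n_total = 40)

df_between = 2, df_within = 37. MS_between = 798.5, MS_within = 37.92. F = 21.058, F_crit ≈ 3.252. Reject H₀.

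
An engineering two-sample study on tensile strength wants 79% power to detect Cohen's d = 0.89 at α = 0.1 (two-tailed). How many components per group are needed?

z_{α/2} = 1.645, z_β = Φ⁻¹(0.79) = 0.806. For large effect (d = 0.89): n per group = 2(z_{α/2} + z_β)²/d² = 2(1.645 + 0.806)²/0.89² = 15.2 → 16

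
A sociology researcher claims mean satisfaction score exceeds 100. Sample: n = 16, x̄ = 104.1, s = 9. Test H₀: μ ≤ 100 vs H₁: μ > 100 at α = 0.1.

t = (104.1 - 100)/(9/√16) = 1.822, df = 15. Critical t = 1.341. Reject H₀.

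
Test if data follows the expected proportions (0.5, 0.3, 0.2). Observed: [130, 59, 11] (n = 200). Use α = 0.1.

Expected: [100.0, 60.0, 40.0]. χ² = 30.042. df = 2, critical = 4.605. Reject H₀.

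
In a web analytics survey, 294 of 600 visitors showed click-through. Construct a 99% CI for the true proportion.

p̂ = 0.49. CI = p̂ ± z*√(p̂(1-p̂)/n) = (0.437, 0.543)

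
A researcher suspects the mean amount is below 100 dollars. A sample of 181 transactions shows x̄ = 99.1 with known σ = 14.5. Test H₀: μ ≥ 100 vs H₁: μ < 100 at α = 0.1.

z = -0.835. Critical value: -1.28. Fail to reject H₀.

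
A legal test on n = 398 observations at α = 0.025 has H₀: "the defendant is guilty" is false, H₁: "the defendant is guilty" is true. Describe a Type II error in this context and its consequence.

Type II error: failing to reject H₀ when it is false — concluding that the defendant is guilty is not supported when in fact it is. Consequence: acquitting a guilty person.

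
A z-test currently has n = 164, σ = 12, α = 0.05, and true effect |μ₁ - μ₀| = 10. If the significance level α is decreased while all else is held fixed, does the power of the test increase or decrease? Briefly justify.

Power decreases: a smaller α raises the critical value, so less of the H₁ sampling distribution falls in the rejection region.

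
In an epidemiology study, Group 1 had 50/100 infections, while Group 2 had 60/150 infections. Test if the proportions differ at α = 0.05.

p̂₁ = 0.5, p̂₂ = 0.4, pooled p̂ = 0.44. z = 1.56. Critical: ±1.96. Fail to reject H₀.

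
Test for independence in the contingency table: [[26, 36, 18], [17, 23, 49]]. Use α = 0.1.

χ² = 18.665. df = 2, critical = 4.605. Reject H₀. Variables are dependent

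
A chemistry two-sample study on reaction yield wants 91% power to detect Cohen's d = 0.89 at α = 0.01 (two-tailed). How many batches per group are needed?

z_{α/2} = 2.576, z_β = Φ⁻¹(0.91) = 1.341. For large effect (d = 0.89): n per group = 2(z_{α/2} + z_β)²/d² = 2(2.576 + 1.341)²/0.89² = 38.7 → 39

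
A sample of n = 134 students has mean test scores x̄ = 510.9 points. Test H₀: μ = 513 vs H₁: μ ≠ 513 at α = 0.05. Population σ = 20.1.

z = (x̄ - μ₀)/(σ/√n) = (510.9 - 513)/(20.1/√134) = -1.209. Critical value: ±1.96. Since |-1.209| ≤ 1.96, Fail to reject H₀.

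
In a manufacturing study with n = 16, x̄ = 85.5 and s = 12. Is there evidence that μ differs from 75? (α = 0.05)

t = (x̄ - μ₀)/(s/√n) = (85.5 - 75)/(12/√16) = 3.5. df = 15, critical t = ±2.131. Reject H₀.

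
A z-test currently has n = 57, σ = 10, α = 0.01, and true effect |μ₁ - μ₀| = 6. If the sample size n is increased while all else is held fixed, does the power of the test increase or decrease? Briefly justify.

Power increases: a larger n shrinks the standard error σ/√n, moving the sampling distribution under H₁ further from the critical value.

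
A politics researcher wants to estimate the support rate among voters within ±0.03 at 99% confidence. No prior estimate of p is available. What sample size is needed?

Conservative approach: use p = 0.5 (maximizes p(1-p) = 0.25). n = z²(0.25)/E² = 2.576²×0.25/0.03² = 1843.3 → n = 1844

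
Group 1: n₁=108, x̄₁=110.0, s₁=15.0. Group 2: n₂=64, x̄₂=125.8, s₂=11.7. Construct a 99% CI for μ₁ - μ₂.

Difference = -15.8. SE = √(15.0²/108 + 11.7²/64) = 2.055. CI = (-21.09, -10.51)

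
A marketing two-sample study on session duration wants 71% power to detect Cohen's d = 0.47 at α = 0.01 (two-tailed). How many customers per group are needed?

z_{α/2} = 2.576, z_β = Φ⁻¹(0.71) = 0.553. For small effect (d = 0.47): n per group = 2(z_{α/2} + z_β)²/d² = 2(2.576 + 0.553)²/0.47² = 88.6 → 89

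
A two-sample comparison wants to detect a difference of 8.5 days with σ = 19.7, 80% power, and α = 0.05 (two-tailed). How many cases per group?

n per group = 2(z_α/2 + z_β)²σ²/d² = 2×(1.96 + 0.84)²×19.7²/8.5² = 84.2 → n = 85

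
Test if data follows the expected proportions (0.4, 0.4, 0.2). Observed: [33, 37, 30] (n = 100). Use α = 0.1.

Expected: [40.0, 40.0, 20.0]. χ² = 6.45. df = 2, critical = 4.605. Reject H₀.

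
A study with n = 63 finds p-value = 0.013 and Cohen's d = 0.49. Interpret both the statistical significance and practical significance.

Statistically significant (p = 0.013 < 0.05). Cohen's d = 0.49 indicates a small effect size. Both statistical and practical significance should be considered.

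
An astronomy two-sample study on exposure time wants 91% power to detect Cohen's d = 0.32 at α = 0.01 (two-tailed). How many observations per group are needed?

z_{α/2} = 2.576, z_β = Φ⁻¹(0.91) = 1.341. For small effect (d = 0.32): n per group = 2(z_{α/2} + z_β)²/d² = 2(2.576 + 1.341)²/0.32² = 299.7 → 300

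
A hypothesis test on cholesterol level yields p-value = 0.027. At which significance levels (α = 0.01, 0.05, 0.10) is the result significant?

p = 0.027. Significant at: α = 0.05, 0.1.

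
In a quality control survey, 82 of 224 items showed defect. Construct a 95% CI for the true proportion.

p̂ = 0.366. CI = p̂ ± z*√(p̂(1-p̂)/n) = (0.303, 0.429)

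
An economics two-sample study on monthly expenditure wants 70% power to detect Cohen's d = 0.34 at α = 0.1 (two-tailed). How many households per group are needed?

z_{α/2} = 1.645, z_β = Φ⁻¹(0.7) = 0.524. For small effect (d = 0.34): n per group = 2(z_{α/2} + z_β)²/d² = 2(1.645 + 0.524)²/0.34² = 81.4 → 82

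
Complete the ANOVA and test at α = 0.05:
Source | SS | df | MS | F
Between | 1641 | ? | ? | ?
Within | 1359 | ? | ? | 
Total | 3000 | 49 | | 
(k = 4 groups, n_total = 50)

df_between = 3, df_within = 46. MS_between = 547.0, MS_within = 29.54. F = 18.515, F_crit ≈ 2.807. Reject H₀.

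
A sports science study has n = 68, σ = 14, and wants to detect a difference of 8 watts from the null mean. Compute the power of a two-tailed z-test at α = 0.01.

SE = σ/√n = 14/√68 = 1.698. Non-centrality λ = d/SE = 8/1.698 = 4.712. Power ≈ Φ(λ - z_{α/2}) = Φ(4.712 - 2.576) = Φ(2.136) = 0.984.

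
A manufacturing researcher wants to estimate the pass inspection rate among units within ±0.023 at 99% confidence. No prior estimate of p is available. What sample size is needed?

Conservative approach: use p = 0.5 (maximizes p(1-p) = 0.25). n = z²(0.25)/E² = 2.576²×0.25/0.023² = 3136.0 → n = 3136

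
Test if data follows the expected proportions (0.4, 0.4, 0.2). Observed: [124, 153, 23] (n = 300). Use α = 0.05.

Expected: [120.0, 120.0, 60.0]. χ² = 32.025. df = 2, critical = 5.991. Reject H₀.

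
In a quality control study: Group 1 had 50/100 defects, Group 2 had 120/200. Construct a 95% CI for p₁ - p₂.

p̂₁ = 0.5, p̂₂ = 0.6. Difference = -0.1. CI = (-0.219, 0.019)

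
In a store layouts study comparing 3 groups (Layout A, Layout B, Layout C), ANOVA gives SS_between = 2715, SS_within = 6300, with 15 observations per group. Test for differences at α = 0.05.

df_between = 2, df_within = 42. F = MS_between/MS_within = 1357.5/150.0 = 9.05. F_crit ≈ 3.22. Reject H₀. At least one mean differs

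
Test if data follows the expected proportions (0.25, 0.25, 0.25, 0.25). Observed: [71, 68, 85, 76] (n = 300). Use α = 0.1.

Expected: [75.0, 75.0, 75.0, 75.0]. χ² = 2.213. df = 3, critical = 6.251. Fail to reject H₀.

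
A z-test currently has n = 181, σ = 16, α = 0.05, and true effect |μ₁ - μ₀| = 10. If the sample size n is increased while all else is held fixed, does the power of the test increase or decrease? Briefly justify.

Power increases: a larger n shrinks the standard error σ/√n, moving the sampling distribution under H₁ further from the critical value.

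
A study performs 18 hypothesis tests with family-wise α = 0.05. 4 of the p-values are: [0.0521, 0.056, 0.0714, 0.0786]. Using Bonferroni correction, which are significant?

Bonferroni α = 0.05/18 = 0.00278. None of the given p-values are significant.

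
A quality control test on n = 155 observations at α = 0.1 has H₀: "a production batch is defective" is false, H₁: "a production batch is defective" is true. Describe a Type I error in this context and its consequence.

Type I error: rejecting H₀ when it is true — concluding that a production batch is defective when in fact it is not. Consequence: scrapping a good batch — wasted material and cost for no reason.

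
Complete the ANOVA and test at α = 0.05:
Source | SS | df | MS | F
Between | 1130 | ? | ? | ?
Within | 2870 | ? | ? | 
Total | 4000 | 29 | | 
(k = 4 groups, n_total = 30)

df_between = 3, df_within = 26. MS_between = 376.67, MS_within = 110.38. F = 3.412, F_crit ≈ 2.975. Reject H₀.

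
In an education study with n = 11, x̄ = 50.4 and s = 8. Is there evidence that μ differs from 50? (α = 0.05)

t = (x̄ - μ₀)/(s/√n) = (50.4 - 50)/(8/√11) = 0.166. df = 10, critical t = ±2.228. Fail to reject H₀.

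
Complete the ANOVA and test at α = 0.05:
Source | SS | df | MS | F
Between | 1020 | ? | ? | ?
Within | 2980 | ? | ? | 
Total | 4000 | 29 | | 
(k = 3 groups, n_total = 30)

df_between = 2, df_within = 27. MS_between = 510.0, MS_within = 110.37. F = 4.621, F_crit ≈ 3.354. Reject H₀.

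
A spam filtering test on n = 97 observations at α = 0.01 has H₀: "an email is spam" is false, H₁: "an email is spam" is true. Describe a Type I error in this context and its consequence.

Type I error: rejecting H₀ when it is true — concluding that an email is spam when in fact it is not. Consequence: a legitimate email is sent to the spam folder and the user misses it.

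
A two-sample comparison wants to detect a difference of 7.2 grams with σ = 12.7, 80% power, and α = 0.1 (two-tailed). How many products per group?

n per group = 2(z_α/2 + z_β)²σ²/d² = 2×(1.645 + 0.84)²×12.7²/7.2² = 38.4 → n = 39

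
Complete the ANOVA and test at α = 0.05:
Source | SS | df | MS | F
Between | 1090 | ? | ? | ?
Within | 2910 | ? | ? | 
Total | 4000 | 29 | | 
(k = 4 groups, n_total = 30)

df_between = 3, df_within = 26. MS_between = 363.33, MS_within = 111.92. F = 3.246, F_crit ≈ 2.975. Reject H₀.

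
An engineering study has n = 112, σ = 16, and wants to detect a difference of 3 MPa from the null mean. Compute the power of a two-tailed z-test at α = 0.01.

SE = σ/√n = 16/√112 = 1.512. Non-centrality λ = d/SE = 3/1.512 = 1.984. Power ≈ Φ(λ - z_{α/2}) = Φ(1.984 - 2.576) = Φ(-0.592) = 0.277.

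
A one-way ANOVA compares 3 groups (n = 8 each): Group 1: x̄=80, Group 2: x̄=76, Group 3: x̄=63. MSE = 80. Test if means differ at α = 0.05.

Grand mean = 73.0. SS_between = 1264.0, MS_between = 632.0. F = 7.9, F_crit ≈ 3.467. Reject H₀.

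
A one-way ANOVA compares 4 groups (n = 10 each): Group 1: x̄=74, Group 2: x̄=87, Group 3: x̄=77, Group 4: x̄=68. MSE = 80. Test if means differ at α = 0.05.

Grand mean = 76.5. SS_between = 1890.0, MS_between = 630.0. F = 7.875, F_crit ≈ 2.866. Reject H₀.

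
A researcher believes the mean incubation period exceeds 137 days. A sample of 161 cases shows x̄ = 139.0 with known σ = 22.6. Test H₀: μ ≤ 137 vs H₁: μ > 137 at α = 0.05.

z = 1.123. Critical value: 1.645. Fail to reject H₀.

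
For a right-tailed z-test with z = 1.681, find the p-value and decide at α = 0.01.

p = P(Z > 1.681) = 1 - Φ(1.681) ≈ 0.0464. Since p ≥ 0.01, fail to reject H₀ (not significant) at α = 0.01.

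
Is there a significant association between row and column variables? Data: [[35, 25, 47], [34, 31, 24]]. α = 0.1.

χ² = 6.51. df = 2, critical = 4.605. Reject H₀. Variables are dependent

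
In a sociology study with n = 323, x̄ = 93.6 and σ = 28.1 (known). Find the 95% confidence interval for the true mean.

CI = x̄ ± z*(σ/√n) = 93.6 ± 1.96(28.1/√323) = 93.6 ± 3.06 = (90.54, 96.66)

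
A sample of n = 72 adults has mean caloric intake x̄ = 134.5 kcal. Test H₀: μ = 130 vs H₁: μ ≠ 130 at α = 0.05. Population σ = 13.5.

z = (x̄ - μ₀)/(σ/√n) = (134.5 - 130)/(13.5/√72) = 2.828. Critical value: ±1.96. Since |2.828| > 1.96, Reject H₀.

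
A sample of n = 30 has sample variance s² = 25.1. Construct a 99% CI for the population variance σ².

df = 29. χ²_{0.005} = 52.336, χ²_{0.995} = 13.121. CI for σ² = ((n-1)s²/χ²_{α/2}, (n-1)s²/χ²_{1-α/2}) = (29·25.1/52.336, 29·25.1/13.121) = (13.91, 55.48)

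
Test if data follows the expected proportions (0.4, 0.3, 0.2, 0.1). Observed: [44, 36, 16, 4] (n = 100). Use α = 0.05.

Expected: [40.0, 30.0, 20.0, 10.0]. χ² = 6.0. df = 3, critical = 7.815. Fail to reject H₀.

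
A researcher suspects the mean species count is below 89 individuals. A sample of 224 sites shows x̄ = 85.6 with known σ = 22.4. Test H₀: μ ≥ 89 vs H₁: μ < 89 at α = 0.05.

z = -2.272. Critical value: -1.645. Reject H₀.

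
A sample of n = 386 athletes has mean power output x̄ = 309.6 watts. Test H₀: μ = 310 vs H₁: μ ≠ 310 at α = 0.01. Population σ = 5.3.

z = (x̄ - μ₀)/(σ/√n) = (309.6 - 310)/(5.3/√386) = -1.483. Critical value: ±2.576. Since |-1.483| ≤ 2.576, Fail to reject H₀.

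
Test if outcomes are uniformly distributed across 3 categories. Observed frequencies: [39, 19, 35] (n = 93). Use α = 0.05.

Expected = 31 each. χ² = Σ(O-E)²/E = 7.226. df = 2, critical value = 5.991. Reject H₀.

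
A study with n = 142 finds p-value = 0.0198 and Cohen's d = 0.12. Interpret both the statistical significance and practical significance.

Statistically significant (p = 0.0198 < 0.05). Cohen's d = 0.12 indicates a very small effect size. Both statistical and practical significance should be considered.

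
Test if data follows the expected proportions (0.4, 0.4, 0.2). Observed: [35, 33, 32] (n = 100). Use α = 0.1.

Expected: [40.0, 40.0, 20.0]. χ² = 9.05. df = 2, critical = 4.605. Reject H₀.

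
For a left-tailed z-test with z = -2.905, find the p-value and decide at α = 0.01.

p = P(Z < -2.905) = Φ(-2.905) ≈ 0.0018. Since p < 0.01, reject H₀ (significant) at α = 0.01.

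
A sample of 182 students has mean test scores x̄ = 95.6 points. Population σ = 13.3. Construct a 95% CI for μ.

CI = x̄ ± z*(σ/√n) = 95.6 ± 1.96(13.3/√182) = 95.6 ± 1.93 = (93.67, 97.53)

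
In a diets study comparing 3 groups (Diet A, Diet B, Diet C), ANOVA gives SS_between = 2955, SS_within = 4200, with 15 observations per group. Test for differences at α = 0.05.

df_between = 2, df_within = 42. F = MS_between/MS_within = 1477.5/100.0 = 14.775. F_crit ≈ 3.22. Reject H₀. At least one mean differs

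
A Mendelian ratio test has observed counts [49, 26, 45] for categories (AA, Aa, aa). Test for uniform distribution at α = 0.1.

Expected = 40 each. χ² = Σ(O-E)²/E = 7.55. df = 2, critical value = 4.605. Reject H₀.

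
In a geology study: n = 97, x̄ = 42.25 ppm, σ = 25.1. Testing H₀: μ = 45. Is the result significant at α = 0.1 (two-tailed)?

z = (42.25 - 45)/(25.1/√97) = -1.079. Since |z| ≤ 1.645, not significant at α = 0.1.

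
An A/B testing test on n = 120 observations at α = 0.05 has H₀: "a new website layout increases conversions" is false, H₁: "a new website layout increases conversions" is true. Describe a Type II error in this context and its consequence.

Type II error: failing to reject H₀ when it is false — concluding that a new website layout increases conversions is not supported when in fact it is. Consequence: discarding a layout that would have improved conversions — lost revenue.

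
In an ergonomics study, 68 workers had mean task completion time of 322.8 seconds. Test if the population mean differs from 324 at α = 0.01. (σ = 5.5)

z = (x̄ - μ₀)/(σ/√n) = (322.8 - 324)/(5.5/√68) = -1.799. Critical value: ±2.576. Since |-1.799| ≤ 2.576, Fail to reject H₀.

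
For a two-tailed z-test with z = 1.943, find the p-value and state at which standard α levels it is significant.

p = 2·P(Z > |1.943|) = 2·(1 - Φ(1.943)) ≈ 0.052. Significant at α = 0.1.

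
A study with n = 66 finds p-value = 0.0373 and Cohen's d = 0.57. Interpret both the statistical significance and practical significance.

Statistically significant (p = 0.0373 < 0.05). Cohen's d = 0.57 indicates a medium effect size. Both statistical and practical significance should be considered.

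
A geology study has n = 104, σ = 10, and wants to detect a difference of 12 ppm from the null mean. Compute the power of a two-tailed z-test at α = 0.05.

SE = σ/√n = 10/√104 = 0.981. Non-centrality λ = d/SE = 12/0.981 = 12.238. Power ≈ Φ(λ - z_{α/2}) = Φ(12.238 - 1.96) = Φ(10.278) = 1.0.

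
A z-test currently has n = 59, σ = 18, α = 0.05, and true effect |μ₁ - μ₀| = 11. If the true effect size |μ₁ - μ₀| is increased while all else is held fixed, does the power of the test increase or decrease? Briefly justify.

Power increases: a larger true effect increases the non-centrality λ = |μ₁ - μ₀|/(σ/√n).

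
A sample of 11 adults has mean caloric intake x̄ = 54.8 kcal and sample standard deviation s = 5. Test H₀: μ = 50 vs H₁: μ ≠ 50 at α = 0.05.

t = (x̄ - μ₀)/(s/√n) = (54.8 - 50)/(5/√11) = 3.184. df = 10, critical t = ±2.228. Reject H₀.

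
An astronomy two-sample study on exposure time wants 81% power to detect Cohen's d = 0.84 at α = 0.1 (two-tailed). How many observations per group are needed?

z_{α/2} = 1.645, z_β = Φ⁻¹(0.81) = 0.878. For large effect (d = 0.84): n per group = 2(z_{α/2} + z_β)²/d² = 2(1.645 + 0.878)²/0.84² = 18.04 → 19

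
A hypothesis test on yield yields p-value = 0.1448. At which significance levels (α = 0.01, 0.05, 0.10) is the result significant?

p = 0.1448. Not significant at any of the given levels.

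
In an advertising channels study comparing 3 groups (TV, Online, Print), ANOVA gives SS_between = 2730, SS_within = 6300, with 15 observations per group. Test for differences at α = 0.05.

df_between = 2, df_within = 42. F = MS_between/MS_within = 1365.0/150.0 = 9.1. F_crit ≈ 3.22. Reject H₀. At least one mean differs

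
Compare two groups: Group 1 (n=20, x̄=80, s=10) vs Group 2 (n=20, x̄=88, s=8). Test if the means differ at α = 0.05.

Pooled sp = 9.06. t = -2.794, df = 38. Critical t = ±2.024. Reject H₀.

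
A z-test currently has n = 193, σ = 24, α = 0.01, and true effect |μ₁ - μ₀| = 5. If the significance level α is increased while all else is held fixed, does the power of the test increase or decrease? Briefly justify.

Power increases: a larger α lowers the critical value, so more of the H₁ sampling distribution falls in the rejection region.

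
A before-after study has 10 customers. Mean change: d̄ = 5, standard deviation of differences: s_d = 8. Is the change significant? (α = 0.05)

t = d̄/(s_d/√n) = 5/(8/√10) = 1.976. df = 9, critical t = ±2.262. Fail to reject H₀.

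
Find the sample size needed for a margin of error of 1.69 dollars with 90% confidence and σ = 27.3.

n = (z*σ/E)² = (1.645×27.3/1.69)² = 706.1 → n = 707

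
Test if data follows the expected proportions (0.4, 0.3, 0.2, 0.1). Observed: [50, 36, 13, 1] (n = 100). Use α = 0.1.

Expected: [40.0, 30.0, 20.0, 10.0]. χ² = 14.25. df = 3, critical = 6.251. Reject H₀.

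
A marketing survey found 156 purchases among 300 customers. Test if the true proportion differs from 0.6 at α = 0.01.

p̂ = 0.52, p₀ = 0.6. z = (p̂ - p₀)/√(p₀(1-p₀)/n) = -2.828. Critical: ±2.576. Reject H₀.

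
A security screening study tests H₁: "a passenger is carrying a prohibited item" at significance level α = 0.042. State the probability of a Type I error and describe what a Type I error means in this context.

P(Type I error) = α = 0.042. A Type I error is rejecting H₀ when H₀ is actually true (false positive) — here, concluding that a passenger is carrying a prohibited item when in fact this is not the case. Consequence: detaining an innocent passenger — delay and inconvenience.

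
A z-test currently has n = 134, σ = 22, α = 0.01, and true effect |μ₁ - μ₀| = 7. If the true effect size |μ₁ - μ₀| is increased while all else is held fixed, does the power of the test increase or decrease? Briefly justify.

Power increases: a larger true effect increases the non-centrality λ = |μ₁ - μ₀|/(σ/√n).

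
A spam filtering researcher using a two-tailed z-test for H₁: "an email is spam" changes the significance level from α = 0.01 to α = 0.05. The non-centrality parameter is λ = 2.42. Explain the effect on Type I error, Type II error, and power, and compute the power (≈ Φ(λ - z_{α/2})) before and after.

Increasing α from 0.01 to 0.05:
• Type I error rate increases (α is the Type I rate by definition).
• Critical value moves from z_{α/2} = 2.576 to 1.96, so power = Φ(λ - z_{α/2}) goes from Φ(2.42 - 2.576) = 0.438 to Φ(2.42 - 1.96) = 0.677.
• Type II error rate β = 1 - power therefore decreases (0.562 → 0.323).
Appropriate when false negatives are costly — here, a spam email lands in the inbox.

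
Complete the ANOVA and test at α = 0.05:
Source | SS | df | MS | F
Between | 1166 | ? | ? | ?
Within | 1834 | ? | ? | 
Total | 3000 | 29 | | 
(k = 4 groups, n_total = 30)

df_between = 3, df_within = 26. MS_between = 388.67, MS_within = 70.54. F = 5.51, F_crit ≈ 2.975. Reject H₀.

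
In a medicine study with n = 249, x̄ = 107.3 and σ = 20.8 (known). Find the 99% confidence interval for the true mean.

CI = x̄ ± z*(σ/√n) = 107.3 ± 2.576(20.8/√249) = 107.3 ± 3.4 = (103.9, 110.7)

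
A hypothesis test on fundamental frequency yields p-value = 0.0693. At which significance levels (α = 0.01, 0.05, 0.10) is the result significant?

p = 0.0693. Significant at: α = 0.1.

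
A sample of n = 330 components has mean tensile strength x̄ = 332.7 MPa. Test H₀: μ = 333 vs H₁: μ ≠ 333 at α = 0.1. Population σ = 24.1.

z = (x̄ - μ₀)/(σ/√n) = (332.7 - 333)/(24.1/√330) = -0.226. Critical value: ±1.645. Since |-0.226| ≤ 1.645, Fail to reject H₀.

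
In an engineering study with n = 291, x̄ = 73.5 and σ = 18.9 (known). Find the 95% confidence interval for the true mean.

CI = x̄ ± z*(σ/√n) = 73.5 ± 1.96(18.9/√291) = 73.5 ± 2.17 = (71.33, 75.67)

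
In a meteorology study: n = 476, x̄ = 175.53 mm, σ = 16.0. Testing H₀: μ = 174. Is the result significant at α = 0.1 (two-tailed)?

z = (175.53 - 174)/(16.0/√476) = 2.086. Since |z| > 1.645, significant at α = 0.1.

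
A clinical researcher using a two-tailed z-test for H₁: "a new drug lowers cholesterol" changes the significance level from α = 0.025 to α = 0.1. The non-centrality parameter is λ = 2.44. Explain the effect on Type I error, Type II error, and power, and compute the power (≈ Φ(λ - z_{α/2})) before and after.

Increasing α from 0.025 to 0.1:
• Type I error rate increases (α is the Type I rate by definition).
• Critical value moves from z_{α/2} = 2.241 to 1.645, so power = Φ(λ - z_{α/2}) goes from Φ(2.44 - 2.241) = 0.579 to Φ(2.44 - 1.645) = 0.787.
• Type II error rate β = 1 - power therefore decreases (0.421 → 0.213).
Appropriate when false negatives are costly — here, shelving an effective drug — patients miss out on a treatment that would have helped.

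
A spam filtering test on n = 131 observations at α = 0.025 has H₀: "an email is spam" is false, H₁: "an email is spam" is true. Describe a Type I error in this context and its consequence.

Type I error: rejecting H₀ when it is true — concluding that an email is spam when in fact it is not. Consequence: a legitimate email is sent to the spam folder and the user misses it.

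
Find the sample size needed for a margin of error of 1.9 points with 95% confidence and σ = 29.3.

n = (z*σ/E)² = (1.96×29.3/1.9)² = 913.6 → n = 914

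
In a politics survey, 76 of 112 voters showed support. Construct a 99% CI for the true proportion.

p̂ = 0.679. CI = p̂ ± z*√(p̂(1-p̂)/n) = (0.565, 0.792)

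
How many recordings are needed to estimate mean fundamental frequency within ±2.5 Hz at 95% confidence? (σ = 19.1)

n = (z*σ/E)² = (1.96×19.1/2.5)² = 224.2 → n = 225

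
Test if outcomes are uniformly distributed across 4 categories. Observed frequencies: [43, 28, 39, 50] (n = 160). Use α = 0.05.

Expected = 40 each. χ² = Σ(O-E)²/E = 6.35. df = 3, critical value = 7.815. Fail to reject H₀.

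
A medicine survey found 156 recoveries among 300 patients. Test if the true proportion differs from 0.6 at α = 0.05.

p̂ = 0.52, p₀ = 0.6. z = (p̂ - p₀)/√(p₀(1-p₀)/n) = -2.828. Critical: ±1.96. Reject H₀.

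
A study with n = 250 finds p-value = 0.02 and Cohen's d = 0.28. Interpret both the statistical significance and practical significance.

Statistically significant (p = 0.02 < 0.05). Cohen's d = 0.28 indicates a small effect size. Both statistical and practical significance should be considered.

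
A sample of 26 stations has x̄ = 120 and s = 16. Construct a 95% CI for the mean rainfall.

CI = x̄ ± t*(s/√n) = 120 ± 2.06(16/√26) = (113.54, 126.46)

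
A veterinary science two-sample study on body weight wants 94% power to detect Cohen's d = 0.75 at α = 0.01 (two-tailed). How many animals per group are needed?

z_{α/2} = 2.576, z_β = Φ⁻¹(0.94) = 1.555. For medium effect (d = 0.75): n per group = 2(z_{α/2} + z_β)²/d² = 2(2.576 + 1.555)²/0.75² = 60.7 → 61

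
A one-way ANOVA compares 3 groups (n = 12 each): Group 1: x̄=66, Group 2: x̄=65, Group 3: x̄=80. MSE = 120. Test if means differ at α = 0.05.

Grand mean = 70.33. SS_between = 1688.0, MS_between = 844.0. F = 7.033, F_crit ≈ 3.285. Reject H₀.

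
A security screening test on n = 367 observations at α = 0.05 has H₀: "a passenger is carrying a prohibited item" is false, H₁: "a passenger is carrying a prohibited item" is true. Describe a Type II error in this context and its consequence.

Type II error: failing to reject H₀ when it is false — concluding that a passenger is carrying a prohibited item is not supported when in fact it is. Consequence: letting a prohibited item through — security breach.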